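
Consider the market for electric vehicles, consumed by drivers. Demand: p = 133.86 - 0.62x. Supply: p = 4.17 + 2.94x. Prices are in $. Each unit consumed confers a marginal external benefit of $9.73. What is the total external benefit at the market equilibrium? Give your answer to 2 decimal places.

$354.46

Market equilibrium (private): 4.17 + 2.94x = 133.86 - 0.62x → x_m = 36.4298.
Total external benefit = MEB × x_m = 9.73 × 36.4298 = 354.4620.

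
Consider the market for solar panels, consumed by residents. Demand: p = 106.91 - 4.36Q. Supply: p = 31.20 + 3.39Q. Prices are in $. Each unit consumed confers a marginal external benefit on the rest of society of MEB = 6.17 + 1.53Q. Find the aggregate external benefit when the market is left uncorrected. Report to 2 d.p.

$133.28

Market equilibrium (private): 31.20 + 3.39Q = 106.91 - 4.36Q → Q_m = 9.7690.
Total external benefit = ∫₀^{Q_m} (6.17 + 1.53Q) dQ = 6.17×9.7690 + ½×1.53×9.7690² = 133.2813.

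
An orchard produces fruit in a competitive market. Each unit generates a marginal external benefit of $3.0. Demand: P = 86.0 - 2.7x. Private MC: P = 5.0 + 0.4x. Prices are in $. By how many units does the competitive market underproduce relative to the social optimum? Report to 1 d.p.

1.0 units

Market equilibrium (private): 5.0 + 0.4x = 86.0 - 2.7x → x_m = 26.1290.
Social marginal cost = private MC − MEB = 2.0 + 0.4x.
Set SMC = demand: 2.0 + 0.4x = 86.0 - 2.7x → x* = 27.0968.
Gap = |26.1290 − 27.0968| = 0.9678.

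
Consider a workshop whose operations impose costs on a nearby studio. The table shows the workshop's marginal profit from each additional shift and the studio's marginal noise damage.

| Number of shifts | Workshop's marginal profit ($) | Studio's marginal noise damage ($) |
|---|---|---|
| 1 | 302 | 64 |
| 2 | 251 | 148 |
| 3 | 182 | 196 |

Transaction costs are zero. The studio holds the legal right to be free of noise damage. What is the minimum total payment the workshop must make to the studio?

Efficient level: marginal profit ≥ marginal noise damage through level 2, so k* = 2.
With the studio holding the right, the workshop must at least compensate total damage at k*: 64 + 148 = 212.

$212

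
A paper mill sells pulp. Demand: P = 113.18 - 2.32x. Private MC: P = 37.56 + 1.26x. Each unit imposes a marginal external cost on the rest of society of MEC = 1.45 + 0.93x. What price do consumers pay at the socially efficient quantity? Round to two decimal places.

Social marginal cost = private MC + MEC = 39.01 + 2.19x.
Set SMC = demand: 39.01 + 2.19x = 113.18 - 2.32x → x* = 16.4457.
Consumer price on the demand curve at x*: 113.18 − 2.32×16.4457 = 75.0260.

P = 75.03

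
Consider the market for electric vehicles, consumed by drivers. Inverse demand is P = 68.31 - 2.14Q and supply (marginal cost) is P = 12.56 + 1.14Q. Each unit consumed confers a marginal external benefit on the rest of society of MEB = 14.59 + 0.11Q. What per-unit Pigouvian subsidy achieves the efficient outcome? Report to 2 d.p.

Social marginal benefit = demand + MEB = 82.90 - 2.03Q.
Set SMB = MC: 82.90 - 2.03Q = 12.56 + 1.14Q → Q* = 22.1893.
The Pigouvian subsidy equals MEB at Q*: 14.59 + 0.11×22.1893 = 17.0308.

subsidy = 17.03 per unit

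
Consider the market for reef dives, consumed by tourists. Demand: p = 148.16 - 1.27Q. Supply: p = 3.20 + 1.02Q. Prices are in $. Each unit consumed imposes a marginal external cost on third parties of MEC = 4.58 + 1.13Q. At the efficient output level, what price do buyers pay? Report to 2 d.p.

P = $96.03

Social marginal benefit = demand − MEC = 143.58 - 2.40Q.
Set SMB = MC: 143.58 - 2.40Q = 3.20 + 1.02Q → Q* = 41.0468.
Consumer price on the demand curve at Q*: 148.16 − 1.27×41.0468 = 96.0306.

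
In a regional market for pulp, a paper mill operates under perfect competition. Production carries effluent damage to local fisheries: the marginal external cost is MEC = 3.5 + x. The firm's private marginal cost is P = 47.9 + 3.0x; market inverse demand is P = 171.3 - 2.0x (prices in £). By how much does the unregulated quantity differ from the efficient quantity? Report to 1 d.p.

4.7 units

Market equilibrium (private): 47.9 + 3.0x = 171.3 - 2.0x → x_m = 24.6800.
Social marginal cost = private MC + MEC = 51.4 + 4.0x.
Set SMC = demand: 51.4 + 4.0x = 171.3 - 2.0x → x* = 19.9833.
Gap = |24.6800 − 19.9833| = 4.6967.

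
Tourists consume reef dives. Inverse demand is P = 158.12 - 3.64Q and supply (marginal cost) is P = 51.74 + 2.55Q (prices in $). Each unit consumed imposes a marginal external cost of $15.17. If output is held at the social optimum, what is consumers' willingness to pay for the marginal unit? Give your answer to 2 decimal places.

P = $104.48

Social marginal benefit = demand − MEC = 142.95 - 3.64Q.
Set SMB = MC: 142.95 - 3.64Q = 51.74 + 2.55Q → Q* = 14.7351.
Consumer price on the demand curve at Q*: 158.12 − 3.64×14.7351 = 104.4842.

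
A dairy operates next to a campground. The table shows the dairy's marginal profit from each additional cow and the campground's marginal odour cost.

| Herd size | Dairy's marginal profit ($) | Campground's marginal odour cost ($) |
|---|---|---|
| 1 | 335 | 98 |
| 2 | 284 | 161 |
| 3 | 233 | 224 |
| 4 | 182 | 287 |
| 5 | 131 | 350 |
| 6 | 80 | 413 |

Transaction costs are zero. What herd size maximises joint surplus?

3

Bargaining reaches the level where marginal profit last exceeds marginal odour cost.
That holds through level 3 (233 ≥ 224) but not at 4 (182 < 287).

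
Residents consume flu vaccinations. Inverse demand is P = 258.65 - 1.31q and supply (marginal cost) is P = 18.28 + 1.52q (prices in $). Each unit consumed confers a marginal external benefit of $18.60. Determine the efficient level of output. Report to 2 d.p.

q* = 91.51

Social marginal benefit = demand + MEB = 277.25 - 1.31q.
Set SMB = MC: 277.25 - 1.31q = 18.28 + 1.52q → q* = 91.5088.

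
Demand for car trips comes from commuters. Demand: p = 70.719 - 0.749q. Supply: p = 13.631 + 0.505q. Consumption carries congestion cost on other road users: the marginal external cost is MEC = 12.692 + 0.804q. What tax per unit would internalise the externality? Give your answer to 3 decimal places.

Social marginal benefit = demand − MEC = 58.027 - 1.553q.
Set SMB = MC: 58.027 - 1.553q = 13.631 + 0.505q → q* = 21.5724.
The Pigouvian tax equals MEC at q*: 12.692 + 0.804×21.5724 = 30.0362.

tax = 30.036 per unit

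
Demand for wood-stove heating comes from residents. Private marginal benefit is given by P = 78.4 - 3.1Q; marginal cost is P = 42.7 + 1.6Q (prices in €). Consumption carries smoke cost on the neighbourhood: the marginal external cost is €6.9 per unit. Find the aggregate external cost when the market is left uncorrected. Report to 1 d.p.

Market equilibrium (private): 42.7 + 1.6Q = 78.4 - 3.1Q → Q_m = 7.5957.
Total external cost = MEC × Q_m = 6.9 × 7.5957 = 52.4103.

€52.4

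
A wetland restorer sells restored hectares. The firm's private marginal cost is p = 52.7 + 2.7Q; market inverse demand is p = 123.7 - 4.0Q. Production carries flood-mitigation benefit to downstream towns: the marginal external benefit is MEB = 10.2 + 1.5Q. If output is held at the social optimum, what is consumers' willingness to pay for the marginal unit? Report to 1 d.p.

P = 61.2

Social marginal cost = private MC − MEB = 42.5 + 1.2Q.
Set SMC = demand: 42.5 + 1.2Q = 123.7 - 4.0Q → Q* = 15.6154.
Consumer price on the demand curve at Q*: 123.7 − 4.0×15.6154 = 61.2384.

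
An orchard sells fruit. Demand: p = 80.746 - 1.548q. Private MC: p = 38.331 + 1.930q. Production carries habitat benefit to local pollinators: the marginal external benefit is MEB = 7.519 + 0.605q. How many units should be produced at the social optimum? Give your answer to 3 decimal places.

Social marginal cost = private MC − MEB = 30.812 + 1.325q.
Set SMC = demand: 30.812 + 1.325q = 80.746 - 1.548q → q* = 17.3804.

q* = 17.380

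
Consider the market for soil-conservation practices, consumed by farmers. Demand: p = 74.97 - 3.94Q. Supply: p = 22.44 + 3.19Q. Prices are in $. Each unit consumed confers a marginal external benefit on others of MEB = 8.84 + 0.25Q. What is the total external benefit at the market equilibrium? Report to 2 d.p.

$71.91

Market equilibrium (private): 22.44 + 3.19Q = 74.97 - 3.94Q → Q_m = 7.3675.
Total external benefit = ∫₀^{Q_m} (8.84 + 0.25Q) dQ = 8.84×7.3675 + ½×0.25×7.3675² = 71.9137.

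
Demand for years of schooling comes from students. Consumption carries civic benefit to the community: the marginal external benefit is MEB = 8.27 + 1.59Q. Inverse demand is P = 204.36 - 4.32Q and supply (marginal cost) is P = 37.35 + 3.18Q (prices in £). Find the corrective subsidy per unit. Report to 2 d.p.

Social marginal benefit = demand + MEB = 212.63 - 2.73Q.
Set SMB = MC: 212.63 - 2.73Q = 37.35 + 3.18Q → Q* = 29.6582.
The Pigouvian subsidy equals MEB at Q*: 8.27 + 1.59×29.6582 = 55.4265.

subsidy = £55.43 per unit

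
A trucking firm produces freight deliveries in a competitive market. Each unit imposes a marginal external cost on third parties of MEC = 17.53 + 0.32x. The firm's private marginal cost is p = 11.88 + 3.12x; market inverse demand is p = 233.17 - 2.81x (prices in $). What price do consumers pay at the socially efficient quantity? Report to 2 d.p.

P = $141.56

Social marginal cost = private MC + MEC = 29.41 + 3.44x.
Set SMC = demand: 29.41 + 3.44x = 233.17 - 2.81x → x* = 32.6016.
Consumer price on the demand curve at x*: 233.17 − 2.81×32.6016 = 141.5595.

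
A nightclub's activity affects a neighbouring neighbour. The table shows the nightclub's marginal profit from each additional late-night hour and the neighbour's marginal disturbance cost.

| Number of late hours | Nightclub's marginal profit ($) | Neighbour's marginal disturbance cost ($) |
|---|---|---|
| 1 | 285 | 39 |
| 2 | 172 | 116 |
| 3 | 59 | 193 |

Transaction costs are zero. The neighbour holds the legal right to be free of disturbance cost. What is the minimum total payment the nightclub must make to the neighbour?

Efficient level: marginal profit ≥ marginal disturbance cost through level 2, so k* = 2.
With the neighbour holding the right, the nightclub must at least compensate total damage at k*: 39 + 116 = 155.

$155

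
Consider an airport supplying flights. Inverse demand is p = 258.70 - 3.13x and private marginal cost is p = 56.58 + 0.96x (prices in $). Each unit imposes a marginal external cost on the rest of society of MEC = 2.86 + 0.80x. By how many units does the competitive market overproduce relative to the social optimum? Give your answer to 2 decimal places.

8.67 units

Market equilibrium (private): 56.58 + 0.96x = 258.70 - 3.13x → x_m = 49.4181.
Social marginal cost = private MC + MEC = 59.44 + 1.76x.
Set SMC = demand: 59.44 + 1.76x = 258.70 - 3.13x → x* = 40.7485.
Gap = |49.4181 − 40.7485| = 8.6696.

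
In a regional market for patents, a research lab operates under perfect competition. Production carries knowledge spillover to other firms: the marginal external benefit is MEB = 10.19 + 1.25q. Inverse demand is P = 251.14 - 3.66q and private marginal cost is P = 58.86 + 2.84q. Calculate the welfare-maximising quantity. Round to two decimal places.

Social marginal cost = private MC − MEB = 48.67 + 1.59q.
Set SMC = demand: 48.67 + 1.59q = 251.14 - 3.66q → q* = 38.5657.

q* = 38.57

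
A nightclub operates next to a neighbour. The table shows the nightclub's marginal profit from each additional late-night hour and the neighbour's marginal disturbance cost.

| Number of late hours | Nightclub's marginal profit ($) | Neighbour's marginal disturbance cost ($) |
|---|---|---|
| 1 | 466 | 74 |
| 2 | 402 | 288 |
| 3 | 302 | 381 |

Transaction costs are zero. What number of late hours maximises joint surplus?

2

Bargaining reaches the level where marginal profit last exceeds marginal disturbance cost.
That holds through level 2 (402 ≥ 288) but not at 3 (302 < 381).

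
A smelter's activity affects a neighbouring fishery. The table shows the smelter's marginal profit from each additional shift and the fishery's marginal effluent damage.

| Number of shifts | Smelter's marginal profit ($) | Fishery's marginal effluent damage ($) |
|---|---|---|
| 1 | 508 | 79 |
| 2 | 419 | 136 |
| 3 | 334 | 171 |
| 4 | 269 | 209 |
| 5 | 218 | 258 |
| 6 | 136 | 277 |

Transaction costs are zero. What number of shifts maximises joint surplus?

Bargaining reaches the level where marginal profit last exceeds marginal effluent damage.
That holds through level 4 (269 ≥ 209) but not at 5 (218 < 258).

4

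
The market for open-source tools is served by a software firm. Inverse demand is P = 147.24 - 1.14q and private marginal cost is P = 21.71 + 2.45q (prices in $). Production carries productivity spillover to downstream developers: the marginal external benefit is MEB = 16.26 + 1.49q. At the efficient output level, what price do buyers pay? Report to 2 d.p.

Social marginal cost = private MC − MEB = 5.45 + 0.96q.
Set SMC = demand: 5.45 + 0.96q = 147.24 - 1.14q → q* = 67.5190.
Consumer price on the demand curve at q*: 147.24 − 1.14×67.5190 = 70.2683.

P = $70.27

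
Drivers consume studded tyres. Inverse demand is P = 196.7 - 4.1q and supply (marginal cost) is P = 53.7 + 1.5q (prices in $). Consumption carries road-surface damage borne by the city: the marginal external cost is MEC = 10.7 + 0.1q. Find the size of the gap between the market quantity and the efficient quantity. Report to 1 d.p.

Market equilibrium (private): 53.7 + 1.5q = 196.7 - 4.1q → q_m = 25.5357.
Social marginal benefit = demand − MEC = 186.0 - 4.2q.
Set SMB = MC: 186.0 - 4.2q = 53.7 + 1.5q → q* = 23.2105.
Gap = |25.5357 − 23.2105| = 2.3252.

2.3 units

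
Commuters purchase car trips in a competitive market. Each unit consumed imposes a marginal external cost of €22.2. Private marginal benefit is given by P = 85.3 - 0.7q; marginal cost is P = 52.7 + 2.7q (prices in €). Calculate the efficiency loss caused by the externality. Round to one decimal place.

DWL = €72.5

Market equilibrium (private): 52.7 + 2.7q = 85.3 - 0.7q → q_m = 9.5882.
Social marginal benefit = demand − MEC = 63.1 - 0.7q.
Set SMB = MC: 63.1 - 0.7q = 52.7 + 2.7q → q* = 3.0588.
The loss is the area between SMB and MC from q* to q_m; with linear curves that's a triangle of height MEC(q_m).
DWL = ½ × 6.5294 × 22.2000 = 72.4763.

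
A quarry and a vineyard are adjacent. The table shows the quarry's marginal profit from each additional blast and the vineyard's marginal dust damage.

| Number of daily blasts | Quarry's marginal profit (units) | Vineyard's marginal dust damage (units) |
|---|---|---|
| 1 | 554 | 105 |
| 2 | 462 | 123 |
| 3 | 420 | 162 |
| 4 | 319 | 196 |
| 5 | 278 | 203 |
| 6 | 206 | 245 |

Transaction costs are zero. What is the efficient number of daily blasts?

5

Bargaining reaches the level where marginal profit last exceeds marginal dust damage.
That holds through level 5 (278 ≥ 203) but not at 6 (206 < 245).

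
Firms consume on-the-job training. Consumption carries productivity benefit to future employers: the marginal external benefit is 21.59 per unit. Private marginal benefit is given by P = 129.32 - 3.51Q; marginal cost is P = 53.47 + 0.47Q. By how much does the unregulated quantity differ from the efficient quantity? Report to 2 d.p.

Market equilibrium (private): 53.47 + 0.47Q = 129.32 - 3.51Q → Q_m = 19.0578.
Social marginal benefit = demand + MEB = 150.91 - 3.51Q.
Set SMB = MC: 150.91 - 3.51Q = 53.47 + 0.47Q → Q* = 24.4824.
Gap = |19.0578 − 24.4824| = 5.4246.

5.42 units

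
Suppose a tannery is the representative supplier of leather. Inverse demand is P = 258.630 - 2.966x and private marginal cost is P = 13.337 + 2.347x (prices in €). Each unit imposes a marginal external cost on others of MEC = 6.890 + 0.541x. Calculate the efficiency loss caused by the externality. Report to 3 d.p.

Market equilibrium (private): 13.337 + 2.347x = 258.630 - 2.966x → x_m = 46.1685.
Social marginal cost = private MC + MEC = 20.227 + 2.888x.
Set SMC = demand: 20.227 + 2.888x = 258.630 - 2.966x → x* = 40.7248.
Height of the DWL triangle at x_m is SMC(x_m) − demand(x_m) = MEC(x_m) = 31.8671.
DWL = ½ × 5.4437 × 31.8671 = 86.7375.

DWL = €86.737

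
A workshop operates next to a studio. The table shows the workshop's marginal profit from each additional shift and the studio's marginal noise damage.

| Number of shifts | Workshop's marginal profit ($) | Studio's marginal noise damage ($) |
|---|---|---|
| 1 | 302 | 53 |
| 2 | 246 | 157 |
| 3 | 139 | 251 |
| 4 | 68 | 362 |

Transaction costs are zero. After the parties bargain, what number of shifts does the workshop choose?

Bargaining reaches the level where marginal profit last exceeds marginal noise damage.
That holds through level 2 (246 ≥ 157) but not at 3 (139 < 251).

2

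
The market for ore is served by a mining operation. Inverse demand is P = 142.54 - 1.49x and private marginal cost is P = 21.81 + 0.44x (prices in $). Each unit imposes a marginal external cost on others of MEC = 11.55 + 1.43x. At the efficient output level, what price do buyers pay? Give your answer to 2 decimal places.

Social marginal cost = private MC + MEC = 33.36 + 1.87x.
Set SMC = demand: 33.36 + 1.87x = 142.54 - 1.49x → x* = 32.4940.
Consumer price on the demand curve at x*: 142.54 − 1.49×32.4940 = 94.1239.

P = $94.12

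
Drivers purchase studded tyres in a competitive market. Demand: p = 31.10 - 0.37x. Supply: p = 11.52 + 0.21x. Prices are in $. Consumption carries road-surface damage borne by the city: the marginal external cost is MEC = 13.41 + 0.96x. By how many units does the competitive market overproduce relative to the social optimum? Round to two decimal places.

29.75 units

Market equilibrium (private): 11.52 + 0.21x = 31.10 - 0.37x → x_m = 33.7586.
Social marginal benefit = demand − MEC = 17.69 - 1.33x.
Set SMB = MC: 17.69 - 1.33x = 11.52 + 0.21x → x* = 4.0065.
Gap = |33.7586 − 4.0065| = 29.7521.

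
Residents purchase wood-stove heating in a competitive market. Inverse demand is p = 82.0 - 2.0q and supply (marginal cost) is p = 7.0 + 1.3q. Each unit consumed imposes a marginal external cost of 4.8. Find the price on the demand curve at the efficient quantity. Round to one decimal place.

P = 39.5

Social marginal benefit = demand − MEC = 77.2 - 2.0q.
Set SMB = MC: 77.2 - 2.0q = 7.0 + 1.3q → q* = 21.2727.
Consumer price on the demand curve at q*: 82.0 − 2.0×21.2727 = 39.4546.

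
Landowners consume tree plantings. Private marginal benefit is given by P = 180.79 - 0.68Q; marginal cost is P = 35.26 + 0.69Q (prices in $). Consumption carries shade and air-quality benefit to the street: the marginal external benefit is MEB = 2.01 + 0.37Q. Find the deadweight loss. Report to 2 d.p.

DWL = $853.41

Market equilibrium (private): 35.26 + 0.69Q = 180.79 - 0.68Q → Q_m = 106.2263.
Social marginal benefit = demand + MEB = 182.80 - 0.31Q.
Set SMB = MC: 182.80 - 0.31Q = 35.26 + 0.69Q → Q* = 147.5400.
Between Q* and Q_m the wedge SMB − MC runs linearly from 0 to MEB(Q_m), so the loss is a triangle.
DWL = ½ × 41.3137 × 41.3137 = 853.4109.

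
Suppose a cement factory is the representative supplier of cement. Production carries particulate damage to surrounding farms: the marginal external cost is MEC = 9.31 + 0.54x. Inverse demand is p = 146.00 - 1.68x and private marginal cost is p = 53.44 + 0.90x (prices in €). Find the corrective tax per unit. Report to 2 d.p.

Social marginal cost = private MC + MEC = 62.75 + 1.44x.
Set SMC = demand: 62.75 + 1.44x = 146.00 - 1.68x → x* = 26.6827.
The Pigouvian tax equals MEC at x*: 9.31 + 0.54×26.6827 = 23.7187.

tax = €23.72 per unit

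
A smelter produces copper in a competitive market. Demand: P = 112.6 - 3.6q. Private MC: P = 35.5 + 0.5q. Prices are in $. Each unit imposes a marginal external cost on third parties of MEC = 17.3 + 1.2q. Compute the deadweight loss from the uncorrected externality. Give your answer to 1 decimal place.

Market equilibrium (private): 35.5 + 0.5q = 112.6 - 3.6q → q_m = 18.8049.
Social marginal cost = private MC + MEC = 52.8 + 1.7q.
Set SMC = demand: 52.8 + 1.7q = 112.6 - 3.6q → q* = 11.2830.
Between q* and q_m the wedge SMC − demand runs linearly from 0 to MEC(q_m), so the loss is a triangle.
DWL = ½ × 7.5219 × 39.8659 = 149.9337.

DWL = $149.9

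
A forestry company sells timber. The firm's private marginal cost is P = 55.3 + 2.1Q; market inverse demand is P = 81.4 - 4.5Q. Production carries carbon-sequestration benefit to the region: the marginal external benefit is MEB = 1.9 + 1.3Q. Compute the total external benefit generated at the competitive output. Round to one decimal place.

17.7

Market equilibrium (private): 55.3 + 2.1Q = 81.4 - 4.5Q → Q_m = 3.9545.
Total external benefit = ∫₀^{Q_m} (1.9 + 1.3Q) dQ = 1.9×3.9545 + ½×1.3×3.9545² = 17.6783.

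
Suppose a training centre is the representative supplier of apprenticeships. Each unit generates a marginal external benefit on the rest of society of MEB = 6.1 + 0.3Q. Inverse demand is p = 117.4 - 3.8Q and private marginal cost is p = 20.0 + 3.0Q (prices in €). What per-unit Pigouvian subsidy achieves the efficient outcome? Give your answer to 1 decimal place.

Social marginal cost = private MC − MEB = 13.9 + 2.7Q.
Set SMC = demand: 13.9 + 2.7Q = 117.4 - 3.8Q → Q* = 15.9231.
The Pigouvian subsidy equals MEB at Q*: 6.1 + 0.3×15.9231 = 10.8769.

subsidy = €10.9 per unit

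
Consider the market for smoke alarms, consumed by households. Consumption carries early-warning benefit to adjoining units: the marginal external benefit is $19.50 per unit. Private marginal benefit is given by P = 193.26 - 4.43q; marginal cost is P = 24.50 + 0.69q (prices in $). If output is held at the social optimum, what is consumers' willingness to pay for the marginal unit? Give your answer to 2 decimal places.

Social marginal benefit = demand + MEB = 212.76 - 4.43q.
Set SMB = MC: 212.76 - 4.43q = 24.50 + 0.69q → q* = 36.7695.
Consumer price on the demand curve at q*: 193.26 − 4.43×36.7695 = 30.3711.

P = $30.37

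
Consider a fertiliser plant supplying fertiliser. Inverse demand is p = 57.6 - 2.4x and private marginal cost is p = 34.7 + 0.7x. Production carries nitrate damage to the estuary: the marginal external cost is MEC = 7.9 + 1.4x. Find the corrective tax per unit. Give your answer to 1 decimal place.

tax = 12.6 per unit

Social marginal cost = private MC + MEC = 42.6 + 2.1x.
Set SMC = demand: 42.6 + 2.1x = 57.6 - 2.4x → x* = 3.3333.
The Pigouvian tax equals MEC at x*: 7.9 + 1.4×3.3333 = 12.5666.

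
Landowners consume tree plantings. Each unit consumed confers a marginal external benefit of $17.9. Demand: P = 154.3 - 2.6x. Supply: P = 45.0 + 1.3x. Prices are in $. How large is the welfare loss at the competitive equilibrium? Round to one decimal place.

DWL = $41.1

Market equilibrium (private): 45.0 + 1.3x = 154.3 - 2.6x → x_m = 28.0256.
Social marginal benefit = demand + MEB = 172.2 - 2.6x.
Set SMB = MC: 172.2 - 2.6x = 45.0 + 1.3x → x* = 32.6154.
The welfare-loss triangle has base |x_m − x*| and height MEB(x_m) (the vertical gap between SMB and MC is zero at x* and MEB at x_m).
DWL = ½ × 4.5898 × 17.9000 = 41.0787.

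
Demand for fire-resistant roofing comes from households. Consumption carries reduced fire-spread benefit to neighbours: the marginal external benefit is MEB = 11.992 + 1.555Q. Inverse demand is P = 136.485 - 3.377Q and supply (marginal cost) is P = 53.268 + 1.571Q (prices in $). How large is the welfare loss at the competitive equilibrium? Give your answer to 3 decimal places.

DWL = $214.412

Market equilibrium (private): 53.268 + 1.571Q = 136.485 - 3.377Q → Q_m = 16.8183.
Social marginal benefit = demand + MEB = 148.477 - 1.822Q.
Set SMB = MC: 148.477 - 1.822Q = 53.268 + 1.571Q → Q* = 28.0604.
The loss is the area between SMB and MC from Q* to Q_m; with linear curves that's a triangle of height MEB(Q_m).
DWL = ½ × 11.2421 × 38.1445 = 214.4121.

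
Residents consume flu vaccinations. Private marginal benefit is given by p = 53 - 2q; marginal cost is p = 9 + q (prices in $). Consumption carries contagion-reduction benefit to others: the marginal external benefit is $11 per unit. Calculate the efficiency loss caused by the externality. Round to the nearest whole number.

Market equilibrium (private): 9 + q = 53 - 2q → q_m = 14.6667.
Social marginal benefit = demand + MEB = 64 - 2q.
Set SMB = MC: 64 - 2q = 9 + q → q* = 18.3333.
The welfare-loss triangle has base |q_m − q*| and height MEB(q_m) (the vertical gap between SMB and MC is zero at q* and MEB at q_m).
DWL = ½ × 3.6666 × 11.0000 = 20.1663.

DWL = $20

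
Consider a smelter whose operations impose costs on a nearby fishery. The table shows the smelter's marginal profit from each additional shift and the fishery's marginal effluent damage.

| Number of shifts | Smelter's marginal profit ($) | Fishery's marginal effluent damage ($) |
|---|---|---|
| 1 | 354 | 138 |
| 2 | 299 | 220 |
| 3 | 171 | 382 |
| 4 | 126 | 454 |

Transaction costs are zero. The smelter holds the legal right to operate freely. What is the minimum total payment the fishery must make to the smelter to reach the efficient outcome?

$297

Left alone the smelter would choose level 4 (marginal profit stays positive).
Efficient level: k* = 2 (marginal profit ≥ marginal effluent damage through 2).
The fishery must at least cover the smelter's forgone profit from cutting 4→2: 171 + 126 = 297.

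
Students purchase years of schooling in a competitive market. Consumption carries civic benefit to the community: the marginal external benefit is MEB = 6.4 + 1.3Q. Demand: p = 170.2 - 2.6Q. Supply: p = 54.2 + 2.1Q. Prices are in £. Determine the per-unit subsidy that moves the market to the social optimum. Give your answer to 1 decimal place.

Social marginal benefit = demand + MEB = 176.6 - 1.3Q.
Set SMB = MC: 176.6 - 1.3Q = 54.2 + 2.1Q → Q* = 36.0000.
The Pigouvian subsidy equals MEB at Q*: 6.4 + 1.3×36.0000 = 53.2000.

subsidy = £53.2 per unit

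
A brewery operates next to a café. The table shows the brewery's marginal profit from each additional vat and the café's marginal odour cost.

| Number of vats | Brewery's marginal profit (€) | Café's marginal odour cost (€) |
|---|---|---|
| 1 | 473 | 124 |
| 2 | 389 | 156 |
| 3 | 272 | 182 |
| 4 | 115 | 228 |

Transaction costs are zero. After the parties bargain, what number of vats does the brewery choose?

Bargaining reaches the level where marginal profit last exceeds marginal odour cost.
That holds through level 3 (272 ≥ 182) but not at 4 (115 < 228).

3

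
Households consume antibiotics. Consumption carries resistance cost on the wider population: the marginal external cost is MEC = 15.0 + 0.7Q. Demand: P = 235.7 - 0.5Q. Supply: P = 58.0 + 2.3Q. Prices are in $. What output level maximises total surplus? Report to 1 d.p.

Q* = 46.5

Social marginal benefit = demand − MEC = 220.7 - 1.2Q.
Set SMB = MC: 220.7 - 1.2Q = 58.0 + 2.3Q → Q* = 46.4857.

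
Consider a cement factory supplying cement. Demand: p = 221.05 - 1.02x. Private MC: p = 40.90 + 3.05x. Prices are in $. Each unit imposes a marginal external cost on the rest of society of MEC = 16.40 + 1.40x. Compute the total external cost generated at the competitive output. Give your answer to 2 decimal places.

$2097.35

Market equilibrium (private): 40.90 + 3.05x = 221.05 - 1.02x → x_m = 44.2629.
Total external cost = ∫₀^{x_m} (16.40 + 1.40x) dx = 16.40×44.2629 + ½×1.40×44.2629² = 2097.3546.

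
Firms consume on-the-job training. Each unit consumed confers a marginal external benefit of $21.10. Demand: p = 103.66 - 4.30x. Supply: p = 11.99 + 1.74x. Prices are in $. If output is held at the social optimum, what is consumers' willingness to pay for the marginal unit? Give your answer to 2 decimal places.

P = $23.38

Social marginal benefit = demand + MEB = 124.76 - 4.30x.
Set SMB = MC: 124.76 - 4.30x = 11.99 + 1.74x → x* = 18.6705.
Consumer price on the demand curve at x*: 103.66 − 4.30×18.6705 = 23.3769.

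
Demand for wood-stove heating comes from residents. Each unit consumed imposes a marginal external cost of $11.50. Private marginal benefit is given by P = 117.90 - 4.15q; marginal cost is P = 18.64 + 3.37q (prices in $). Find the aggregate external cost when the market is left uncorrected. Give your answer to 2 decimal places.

$151.79

Market equilibrium (private): 18.64 + 3.37q = 117.90 - 4.15q → q_m = 13.1995.
Total external cost = MEC × q_m = 11.50 × 13.1995 = 151.7943.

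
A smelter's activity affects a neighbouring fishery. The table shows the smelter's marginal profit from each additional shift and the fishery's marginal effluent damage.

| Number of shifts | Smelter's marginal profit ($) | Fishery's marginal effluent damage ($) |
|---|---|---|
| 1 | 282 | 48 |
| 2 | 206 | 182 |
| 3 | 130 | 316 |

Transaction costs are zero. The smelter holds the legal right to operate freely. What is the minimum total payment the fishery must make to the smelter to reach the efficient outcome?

Left alone the smelter would choose level 3 (marginal profit stays positive).
Efficient level: k* = 2 (marginal profit ≥ marginal effluent damage through 2).
The fishery must at least cover the smelter's forgone profit from cutting 3→2: 130 = 130.

$130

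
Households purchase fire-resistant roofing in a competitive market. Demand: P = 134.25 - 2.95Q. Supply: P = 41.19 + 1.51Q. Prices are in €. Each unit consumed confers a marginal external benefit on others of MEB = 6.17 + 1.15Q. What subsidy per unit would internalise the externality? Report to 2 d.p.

Social marginal benefit = demand + MEB = 140.42 - 1.80Q.
Set SMB = MC: 140.42 - 1.80Q = 41.19 + 1.51Q → Q* = 29.9789.
The Pigouvian subsidy equals MEB at Q*: 6.17 + 1.15×29.9789 = 40.6457.

subsidy = €40.65 per unit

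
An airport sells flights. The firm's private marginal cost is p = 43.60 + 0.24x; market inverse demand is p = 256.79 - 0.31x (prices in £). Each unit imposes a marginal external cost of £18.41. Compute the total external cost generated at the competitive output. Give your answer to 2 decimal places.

£7136.05

Market equilibrium (private): 43.60 + 0.24x = 256.79 - 0.31x → x_m = 387.6182.
Total external cost = MEC × x_m = 18.41 × 387.6182 = 7136.0511.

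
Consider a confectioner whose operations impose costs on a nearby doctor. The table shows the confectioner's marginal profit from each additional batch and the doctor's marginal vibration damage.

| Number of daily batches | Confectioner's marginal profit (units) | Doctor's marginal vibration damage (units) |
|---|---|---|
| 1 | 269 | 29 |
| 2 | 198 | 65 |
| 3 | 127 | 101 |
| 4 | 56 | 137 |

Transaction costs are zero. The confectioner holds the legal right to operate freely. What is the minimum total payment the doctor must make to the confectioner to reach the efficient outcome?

56

Left alone the confectioner would choose level 4 (marginal profit stays positive).
Efficient level: k* = 3 (marginal profit ≥ marginal vibration damage through 3).
The doctor must at least cover the confectioner's forgone profit from cutting 4→3: 56 = 56.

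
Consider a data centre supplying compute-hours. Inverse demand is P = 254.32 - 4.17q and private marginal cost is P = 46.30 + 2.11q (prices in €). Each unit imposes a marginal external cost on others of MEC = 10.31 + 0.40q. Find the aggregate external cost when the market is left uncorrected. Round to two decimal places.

Market equilibrium (private): 46.30 + 2.11q = 254.32 - 4.17q → q_m = 33.1242.
Total external cost = ∫₀^{q_m} (10.31 + 0.40q) dq = 10.31×33.1242 + ½×0.40×33.1242² = 560.9530.

€560.95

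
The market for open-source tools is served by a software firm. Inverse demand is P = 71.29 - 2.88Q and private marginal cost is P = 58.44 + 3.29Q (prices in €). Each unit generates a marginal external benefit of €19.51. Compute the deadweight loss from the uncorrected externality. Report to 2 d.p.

Market equilibrium (private): 58.44 + 3.29Q = 71.29 - 2.88Q → Q_m = 2.0827.
Social marginal cost = private MC − MEB = 38.93 + 3.29Q.
Set SMC = demand: 38.93 + 3.29Q = 71.29 - 2.88Q → Q* = 5.2447.
The welfare-loss triangle has base |Q_m − Q*| and height MEB(Q_m) (the vertical gap between SMC and demand is zero at Q* and MEB at Q_m).
DWL = ½ × 3.1620 × 19.5100 = 30.8453.

DWL = €30.85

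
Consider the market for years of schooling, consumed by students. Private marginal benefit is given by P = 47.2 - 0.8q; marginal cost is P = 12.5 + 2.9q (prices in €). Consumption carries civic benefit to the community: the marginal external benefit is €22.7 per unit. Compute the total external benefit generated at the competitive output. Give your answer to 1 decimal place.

€212.9

Market equilibrium (private): 12.5 + 2.9q = 47.2 - 0.8q → q_m = 9.3784.
Total external benefit = MEB × q_m = 22.7 × 9.3784 = 212.8897.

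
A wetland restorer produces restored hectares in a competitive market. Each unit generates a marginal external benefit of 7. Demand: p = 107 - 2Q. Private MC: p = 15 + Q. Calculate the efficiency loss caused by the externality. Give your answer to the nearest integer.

Market equilibrium (private): 15 + Q = 107 - 2Q → Q_m = 30.6667.
Social marginal cost = private MC − MEB = 8 + Q.
Set SMC = demand: 8 + Q = 107 - 2Q → Q* = 33.0000.
Between Q* and Q_m the wedge demand − SMC runs linearly from 0 to MEB(Q_m), so the loss is a triangle.
DWL = ½ × 2.3333 × 7.0000 = 8.1666.

DWL = 8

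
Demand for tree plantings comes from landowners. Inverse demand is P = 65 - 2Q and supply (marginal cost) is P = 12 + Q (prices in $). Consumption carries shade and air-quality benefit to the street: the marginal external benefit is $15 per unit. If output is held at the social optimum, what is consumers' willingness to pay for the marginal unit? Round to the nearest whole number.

Social marginal benefit = demand + MEB = 80 - 2Q.
Set SMB = MC: 80 - 2Q = 12 + Q → Q* = 22.6667.
Consumer price on the demand curve at Q*: 65 − 2×22.6667 = 19.6666.

P = $20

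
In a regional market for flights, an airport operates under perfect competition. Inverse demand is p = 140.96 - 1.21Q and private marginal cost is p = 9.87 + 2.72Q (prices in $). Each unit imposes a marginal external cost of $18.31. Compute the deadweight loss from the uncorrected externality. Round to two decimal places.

DWL = $42.65

Market equilibrium (private): 9.87 + 2.72Q = 140.96 - 1.21Q → Q_m = 33.3562.
Social marginal cost = private MC + MEC = 28.18 + 2.72Q.
Set SMC = demand: 28.18 + 2.72Q = 140.96 - 1.21Q → Q* = 28.6972.
The loss is the area between SMC and demand from Q* to Q_m; with linear curves that's a triangle of height MEC(Q_m).
DWL = ½ × 4.6590 × 18.3100 = 42.6531.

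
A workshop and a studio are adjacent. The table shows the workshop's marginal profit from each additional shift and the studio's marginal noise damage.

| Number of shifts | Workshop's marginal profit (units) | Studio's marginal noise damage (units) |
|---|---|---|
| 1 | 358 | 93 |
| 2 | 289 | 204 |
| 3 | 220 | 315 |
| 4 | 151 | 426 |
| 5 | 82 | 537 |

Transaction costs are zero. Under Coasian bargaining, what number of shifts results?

Bargaining reaches the level where marginal profit last exceeds marginal noise damage.
That holds through level 2 (289 ≥ 204) but not at 3 (220 < 315).

2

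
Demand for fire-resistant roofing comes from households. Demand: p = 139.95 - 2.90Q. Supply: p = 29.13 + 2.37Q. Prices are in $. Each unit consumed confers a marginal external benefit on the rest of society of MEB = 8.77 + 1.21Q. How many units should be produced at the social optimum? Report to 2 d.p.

Q* = 29.46

Social marginal benefit = demand + MEB = 148.72 - 1.69Q.
Set SMB = MC: 148.72 - 1.69Q = 29.13 + 2.37Q → Q* = 29.4557.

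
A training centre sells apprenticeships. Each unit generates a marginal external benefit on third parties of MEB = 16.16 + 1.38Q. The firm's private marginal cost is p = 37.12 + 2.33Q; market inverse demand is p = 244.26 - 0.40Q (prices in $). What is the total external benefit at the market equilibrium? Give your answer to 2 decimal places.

Market equilibrium (private): 37.12 + 2.33Q = 244.26 - 0.40Q → Q_m = 75.8755.
Total external benefit = ∫₀^{Q_m} (16.16 + 1.38Q) dQ = 16.16×75.8755 + ½×1.38×75.8755² = 5198.5412.

$5198.54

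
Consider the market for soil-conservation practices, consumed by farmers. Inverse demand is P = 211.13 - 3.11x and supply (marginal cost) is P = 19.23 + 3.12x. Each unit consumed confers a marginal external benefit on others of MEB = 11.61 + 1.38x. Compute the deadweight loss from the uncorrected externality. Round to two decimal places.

DWL = 301.93

Market equilibrium (private): 19.23 + 3.12x = 211.13 - 3.11x → x_m = 30.8026.
Social marginal benefit = demand + MEB = 222.74 - 1.73x.
Set SMB = MC: 222.74 - 1.73x = 19.23 + 3.12x → x* = 41.9608.
Between x* and x_m the wedge SMB − MC runs linearly from 0 to MEB(x_m), so the loss is a triangle.
DWL = ½ × 11.1582 × 54.1175 = 301.9269.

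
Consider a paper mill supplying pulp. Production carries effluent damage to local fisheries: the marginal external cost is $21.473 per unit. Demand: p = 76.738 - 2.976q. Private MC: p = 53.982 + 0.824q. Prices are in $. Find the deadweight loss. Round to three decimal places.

DWL = $60.670

Market equilibrium (private): 53.982 + 0.824q = 76.738 - 2.976q → q_m = 5.9884.
Social marginal cost = private MC + MEC = 75.455 + 0.824q.
Set SMC = demand: 75.455 + 0.824q = 76.738 - 2.976q → q* = 0.3376.
The welfare-loss triangle has base |q_m − q*| and height MEC(q_m) (the vertical gap between SMC and demand is zero at q* and MEC at q_m).
DWL = ½ × 5.6508 × 21.4730 = 60.6698.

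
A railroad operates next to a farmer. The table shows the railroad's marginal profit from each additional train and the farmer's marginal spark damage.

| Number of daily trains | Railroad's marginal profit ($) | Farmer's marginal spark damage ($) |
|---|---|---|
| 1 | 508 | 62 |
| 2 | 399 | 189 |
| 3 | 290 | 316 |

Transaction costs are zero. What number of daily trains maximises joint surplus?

2

Bargaining reaches the level where marginal profit last exceeds marginal spark damage.
That holds through level 2 (399 ≥ 189) but not at 3 (290 < 316).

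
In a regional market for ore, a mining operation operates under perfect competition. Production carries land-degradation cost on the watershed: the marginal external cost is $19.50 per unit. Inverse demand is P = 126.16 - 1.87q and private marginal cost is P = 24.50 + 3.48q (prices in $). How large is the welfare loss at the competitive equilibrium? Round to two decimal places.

DWL = $35.54

Market equilibrium (private): 24.50 + 3.48q = 126.16 - 1.87q → q_m = 19.0019.
Social marginal cost = private MC + MEC = 44.00 + 3.48q.
Set SMC = demand: 44.00 + 3.48q = 126.16 - 1.87q → q* = 15.3570.
The welfare-loss triangle has base |q_m − q*| and height MEC(q_m) (the vertical gap between SMC and demand is zero at q* and MEC at q_m).
DWL = ½ × 3.6449 × 19.5000 = 35.5378.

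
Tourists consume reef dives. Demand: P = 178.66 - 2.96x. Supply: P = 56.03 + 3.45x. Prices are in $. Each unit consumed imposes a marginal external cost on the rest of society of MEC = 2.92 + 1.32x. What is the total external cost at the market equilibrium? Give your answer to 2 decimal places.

$297.42

Market equilibrium (private): 56.03 + 3.45x = 178.66 - 2.96x → x_m = 19.1310.
Total external cost = ∫₀^{x_m} (2.92 + 1.32x) dx = 2.92×19.1310 + ½×1.32×19.1310² = 297.4193.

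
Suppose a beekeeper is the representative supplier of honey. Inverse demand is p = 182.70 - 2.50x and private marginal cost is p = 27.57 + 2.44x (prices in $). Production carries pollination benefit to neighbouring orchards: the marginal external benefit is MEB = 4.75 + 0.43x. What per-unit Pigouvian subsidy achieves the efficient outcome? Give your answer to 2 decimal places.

Social marginal cost = private MC − MEB = 22.82 + 2.01x.
Set SMC = demand: 22.82 + 2.01x = 182.70 - 2.50x → x* = 35.4501.
The Pigouvian subsidy equals MEB at x*: 4.75 + 0.43×35.4501 = 19.9935.

subsidy = $19.99 per unit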